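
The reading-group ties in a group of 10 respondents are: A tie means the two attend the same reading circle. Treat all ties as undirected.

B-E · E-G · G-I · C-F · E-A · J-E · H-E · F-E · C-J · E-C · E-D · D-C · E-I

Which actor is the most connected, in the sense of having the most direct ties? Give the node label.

E

Degrees — A:1, B:1, C:4, D:2, E:9, F:2, G:2, H:1, I:2, J:2.
The maximum is 9, attained only by E.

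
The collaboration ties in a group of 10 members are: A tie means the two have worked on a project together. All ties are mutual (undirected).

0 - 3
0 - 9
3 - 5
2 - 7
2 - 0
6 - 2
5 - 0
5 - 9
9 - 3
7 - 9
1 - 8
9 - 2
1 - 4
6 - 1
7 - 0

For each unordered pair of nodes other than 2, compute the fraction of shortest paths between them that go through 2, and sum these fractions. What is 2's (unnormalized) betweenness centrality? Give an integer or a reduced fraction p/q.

20

Pairs whose geodesics pass through 2 — 5–4: 2/2; 5–8: 2/2; 5–1: 2/2; 5–6: 2/2; 7–4: 1; 7–8: 1; 7–1: 1; 7–6: 1; 9–4: 1; 9–8: 1; 9–1: 1; 9–6: 1; 3–4: 2/2; 3–8: 2/2 … (+6 more pairs).
All other pairs contribute 0.
Summing the contributions gives betweenness(2) = 20.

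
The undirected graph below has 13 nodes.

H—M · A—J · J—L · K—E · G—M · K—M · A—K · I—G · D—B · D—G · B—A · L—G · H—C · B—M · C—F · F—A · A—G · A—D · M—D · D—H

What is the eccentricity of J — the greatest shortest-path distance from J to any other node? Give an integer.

3

Distances from J: A:1, B:2, C:3, D:2, E:3, F:2, G:2, H:3, I:3, K:2, L:1, M:3.
The largest is 3 (to M, I, E, H, and C), so the eccentricity of J is 3.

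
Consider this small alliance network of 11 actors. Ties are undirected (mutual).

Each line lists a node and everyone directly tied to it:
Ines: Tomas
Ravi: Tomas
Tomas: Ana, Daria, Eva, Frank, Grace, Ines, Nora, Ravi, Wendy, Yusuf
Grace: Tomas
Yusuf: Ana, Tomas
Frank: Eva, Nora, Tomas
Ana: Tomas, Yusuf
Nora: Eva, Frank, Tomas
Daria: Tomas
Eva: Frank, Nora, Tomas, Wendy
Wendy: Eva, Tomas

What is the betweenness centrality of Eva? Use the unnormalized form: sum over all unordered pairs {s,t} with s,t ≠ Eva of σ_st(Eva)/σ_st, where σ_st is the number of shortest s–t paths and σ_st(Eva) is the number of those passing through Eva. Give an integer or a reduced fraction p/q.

Pairs whose geodesics pass through Eva — Frank–Wendy: 1/2; Wendy–Nora: 1/2.
All other pairs contribute 0.
Summing the contributions gives betweenness(Eva) = 1.

1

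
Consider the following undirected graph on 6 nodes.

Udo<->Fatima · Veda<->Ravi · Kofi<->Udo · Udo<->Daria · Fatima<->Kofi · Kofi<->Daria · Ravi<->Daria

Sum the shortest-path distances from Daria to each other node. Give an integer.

Distances from Daria: Fatima:2, Kofi:1, Ravi:1, Udo:1, Veda:2.
Sum = 2 + 1 + 1 + 1 + 2 = 7.

7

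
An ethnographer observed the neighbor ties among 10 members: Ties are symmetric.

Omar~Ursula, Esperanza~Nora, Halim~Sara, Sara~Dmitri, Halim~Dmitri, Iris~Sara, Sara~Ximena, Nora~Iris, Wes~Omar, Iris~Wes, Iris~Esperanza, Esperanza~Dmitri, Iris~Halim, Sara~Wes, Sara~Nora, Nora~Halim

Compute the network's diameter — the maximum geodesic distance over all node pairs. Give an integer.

4

Eccentricity of each node (its greatest distance to any other): Dmitri:4, Esperanza:4, Halim:4, Iris:3, Nora:4, Omar:3, Sara:3, Ursula:4, Wes:2, Ximena:4.
The maximum eccentricity is 4, realized for instance by the pair Ursula–Nora via Ursula – Omar – Wes – Iris – Nora. So the diameter is 4.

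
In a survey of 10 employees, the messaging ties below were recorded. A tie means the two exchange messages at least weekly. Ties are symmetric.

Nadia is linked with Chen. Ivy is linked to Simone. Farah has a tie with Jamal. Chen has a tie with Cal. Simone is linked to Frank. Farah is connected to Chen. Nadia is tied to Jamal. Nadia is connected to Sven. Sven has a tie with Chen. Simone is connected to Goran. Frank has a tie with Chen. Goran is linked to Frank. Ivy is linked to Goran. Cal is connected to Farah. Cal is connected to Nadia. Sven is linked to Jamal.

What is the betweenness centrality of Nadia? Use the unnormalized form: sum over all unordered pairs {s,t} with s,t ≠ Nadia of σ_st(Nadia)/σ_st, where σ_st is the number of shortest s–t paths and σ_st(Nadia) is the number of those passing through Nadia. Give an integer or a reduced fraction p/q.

Pairs whose geodesics pass through Nadia — Ivy–Jamal: 2/6; Frank–Jamal: 1/3; Simone–Jamal: 1/3; Goran–Jamal: 1/3; Chen–Jamal: 1/3; Jamal–Cal: 1/2; Sven–Cal: 1/2.
All other pairs contribute 0.
Summing the contributions gives betweenness(Nadia) = 8/3.

8/3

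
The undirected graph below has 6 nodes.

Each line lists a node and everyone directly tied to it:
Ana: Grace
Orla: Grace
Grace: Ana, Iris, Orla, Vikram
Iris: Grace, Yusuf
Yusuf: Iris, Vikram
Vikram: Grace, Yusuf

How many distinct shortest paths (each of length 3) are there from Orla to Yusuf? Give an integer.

The shortest distance is 3. The length-3 paths are: Orla–Grace–Vikram–Yusuf; Orla–Grace–Iris–Yusuf.
That gives 2 distinct shortest paths.

2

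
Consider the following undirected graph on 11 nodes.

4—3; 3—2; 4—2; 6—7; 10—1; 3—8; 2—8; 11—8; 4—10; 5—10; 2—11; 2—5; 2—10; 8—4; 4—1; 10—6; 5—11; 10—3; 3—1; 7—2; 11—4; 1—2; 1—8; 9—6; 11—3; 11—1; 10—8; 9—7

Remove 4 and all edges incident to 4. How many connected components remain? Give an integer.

4's neighbors (1, 2, 3, 8, 10, and 11) remain reachable from one another through other ties, so the rest of the network stays in one piece.

1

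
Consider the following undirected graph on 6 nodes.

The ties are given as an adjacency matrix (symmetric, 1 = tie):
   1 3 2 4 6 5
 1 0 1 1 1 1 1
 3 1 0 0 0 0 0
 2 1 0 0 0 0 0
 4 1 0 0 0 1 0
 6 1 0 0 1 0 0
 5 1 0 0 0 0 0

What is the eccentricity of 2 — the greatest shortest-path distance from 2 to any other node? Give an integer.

2

Distances from 2: 1:1, 3:2, 4:2, 5:2, 6:2.
The largest is 2 (to 3, 4, 6, and 5), so the eccentricity of 2 is 2.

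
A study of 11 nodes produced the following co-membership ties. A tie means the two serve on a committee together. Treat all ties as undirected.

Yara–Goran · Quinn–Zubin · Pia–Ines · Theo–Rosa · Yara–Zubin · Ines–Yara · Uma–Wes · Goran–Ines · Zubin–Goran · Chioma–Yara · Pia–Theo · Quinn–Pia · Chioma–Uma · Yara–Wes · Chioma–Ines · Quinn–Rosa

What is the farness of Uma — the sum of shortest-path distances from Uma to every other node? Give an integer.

Distances from Uma: Chioma:1, Goran:3, Ines:2, Pia:3, Quinn:4, Rosa:5, Theo:4, Wes:1, Yara:2, Zubin:3.
Sum = 1 + 3 + 2 + 3 + 4 + 5 + 4 + 1 + 2 + 3 = 28.

28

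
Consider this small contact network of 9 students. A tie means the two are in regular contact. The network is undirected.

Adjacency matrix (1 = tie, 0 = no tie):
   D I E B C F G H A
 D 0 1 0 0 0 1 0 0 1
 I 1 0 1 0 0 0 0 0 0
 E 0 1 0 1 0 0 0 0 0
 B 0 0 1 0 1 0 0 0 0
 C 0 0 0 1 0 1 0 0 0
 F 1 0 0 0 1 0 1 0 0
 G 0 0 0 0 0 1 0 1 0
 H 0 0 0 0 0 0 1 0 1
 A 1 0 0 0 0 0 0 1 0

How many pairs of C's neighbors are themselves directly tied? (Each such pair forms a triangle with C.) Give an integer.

C's neighbors are B and F, but none of them are tied to each other, so no triangle contains C.

0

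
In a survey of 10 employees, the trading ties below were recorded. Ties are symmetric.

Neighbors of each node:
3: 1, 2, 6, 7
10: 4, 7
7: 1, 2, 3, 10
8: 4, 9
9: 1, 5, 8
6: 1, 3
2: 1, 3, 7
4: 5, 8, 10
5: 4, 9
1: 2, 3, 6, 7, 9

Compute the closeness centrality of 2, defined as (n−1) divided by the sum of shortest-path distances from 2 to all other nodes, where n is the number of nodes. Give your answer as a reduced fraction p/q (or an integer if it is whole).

1/2

Distances from 2: 1:1, 3:1, 4:3, 5:3, 6:2, 7:1, 8:3, 9:2, 10:2. Sum = 18.
n = 10, so closeness = 9/18 = 1/2.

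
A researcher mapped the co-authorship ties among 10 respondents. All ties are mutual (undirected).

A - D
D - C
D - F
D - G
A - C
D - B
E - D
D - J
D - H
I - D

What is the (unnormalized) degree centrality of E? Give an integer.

E is directly tied to D. That is 1 neighbor, so the degree of E is 1.

1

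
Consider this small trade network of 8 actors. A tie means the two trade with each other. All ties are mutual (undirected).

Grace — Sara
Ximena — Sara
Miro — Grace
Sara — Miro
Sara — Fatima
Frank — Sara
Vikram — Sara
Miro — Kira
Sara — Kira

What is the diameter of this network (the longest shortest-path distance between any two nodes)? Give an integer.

Eccentricity of each node (its greatest distance to any other): Fatima:2, Frank:2, Grace:2, Kira:2, Miro:2, Sara:1, Vikram:2, Ximena:2.
The maximum eccentricity is 2, realized for instance by the pair Ximena–Grace via Ximena – Sara – Grace. So the diameter is 2.

2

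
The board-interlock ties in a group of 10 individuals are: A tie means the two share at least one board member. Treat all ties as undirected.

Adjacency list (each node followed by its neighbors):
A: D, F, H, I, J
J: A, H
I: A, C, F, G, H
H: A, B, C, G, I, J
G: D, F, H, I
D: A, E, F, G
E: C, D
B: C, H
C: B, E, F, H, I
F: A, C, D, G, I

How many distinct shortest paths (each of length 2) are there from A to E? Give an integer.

The shortest distance is 2, and the only length-2 path is A–D–E. So there is exactly 1 shortest path.

1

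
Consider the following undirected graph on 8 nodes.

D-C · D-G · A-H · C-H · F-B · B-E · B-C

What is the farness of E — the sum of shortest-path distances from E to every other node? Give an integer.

Distances from E: A:4, B:1, C:2, D:3, F:2, G:4, H:3.
Sum = 4 + 1 + 2 + 3 + 2 + 4 + 3 = 19.

19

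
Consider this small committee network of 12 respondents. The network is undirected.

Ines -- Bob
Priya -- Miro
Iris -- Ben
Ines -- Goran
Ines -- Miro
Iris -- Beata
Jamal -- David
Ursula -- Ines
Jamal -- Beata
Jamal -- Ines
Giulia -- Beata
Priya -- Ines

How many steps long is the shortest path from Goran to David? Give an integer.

One shortest route is Goran – Ines – Jamal – David, which uses 3 edges, and at distance 2 from Goran we only reach {Bob, Jamal, Miro, Priya, Ursula}, which does not include David. So d(Goran,David) = 3.

3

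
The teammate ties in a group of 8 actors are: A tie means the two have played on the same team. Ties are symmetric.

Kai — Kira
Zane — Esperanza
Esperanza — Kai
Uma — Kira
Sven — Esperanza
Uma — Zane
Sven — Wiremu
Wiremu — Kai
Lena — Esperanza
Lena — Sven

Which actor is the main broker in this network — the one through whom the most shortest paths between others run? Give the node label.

Unnormalized betweenness of each node: Esperanza:9, Kai:6, Kira:2, Lena:0, Sven:2, Uma:1, Wiremu:1, Zane:3.
Esperanza has the largest value, 9, making it the main broker — the node through which the most shortest paths run.

Esperanza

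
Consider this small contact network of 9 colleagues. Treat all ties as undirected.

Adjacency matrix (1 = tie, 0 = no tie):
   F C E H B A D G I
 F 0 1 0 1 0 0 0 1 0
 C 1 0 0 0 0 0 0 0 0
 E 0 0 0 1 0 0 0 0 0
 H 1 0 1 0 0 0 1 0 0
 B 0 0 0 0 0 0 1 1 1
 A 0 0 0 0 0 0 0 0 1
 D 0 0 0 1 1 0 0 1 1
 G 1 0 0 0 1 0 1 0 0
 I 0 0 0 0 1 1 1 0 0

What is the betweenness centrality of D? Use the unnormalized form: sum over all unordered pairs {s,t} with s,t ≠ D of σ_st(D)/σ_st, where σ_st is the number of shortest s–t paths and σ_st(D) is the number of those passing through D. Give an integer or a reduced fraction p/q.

Pairs whose geodesics pass through D — F–A: 2/3; F–I: 2/3; C–A: 2/3; C–I: 2/3; E–B: 1; E–A: 1; E–G: 1/2; E–I: 1; H–B: 1; H–A: 1; H–G: 1/2; H–I: 1; A–G: 1/2; G–I: 1/2.
All other pairs contribute 0.
Summing the contributions gives betweenness(D) = 32/3.

32/3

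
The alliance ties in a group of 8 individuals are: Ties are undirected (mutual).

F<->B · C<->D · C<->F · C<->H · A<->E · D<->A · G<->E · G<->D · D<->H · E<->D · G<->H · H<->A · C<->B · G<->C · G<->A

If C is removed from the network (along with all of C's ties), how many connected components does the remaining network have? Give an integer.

2

Without C, the remaining ties split the others into: {A, D, E, G, H}; {B, F}.
That's 2 separate components.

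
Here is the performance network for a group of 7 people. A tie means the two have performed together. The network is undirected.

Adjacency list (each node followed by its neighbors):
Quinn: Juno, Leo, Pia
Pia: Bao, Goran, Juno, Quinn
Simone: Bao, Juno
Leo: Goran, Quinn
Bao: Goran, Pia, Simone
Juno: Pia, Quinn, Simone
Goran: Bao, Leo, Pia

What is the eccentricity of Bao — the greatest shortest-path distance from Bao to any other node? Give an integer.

2

Distances from Bao: Goran:1, Juno:2, Leo:2, Pia:1, Quinn:2, Simone:1.
The largest is 2 (to Juno, Quinn, and Leo), so the eccentricity of Bao is 2.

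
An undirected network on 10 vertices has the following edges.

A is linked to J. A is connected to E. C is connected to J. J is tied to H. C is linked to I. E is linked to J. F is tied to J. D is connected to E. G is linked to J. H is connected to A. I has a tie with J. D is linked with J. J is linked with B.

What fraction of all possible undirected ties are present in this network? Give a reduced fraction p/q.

13/45

There are 13 edges and 10 nodes, so the maximum possible is C(10,2) = 45.
Density = 13/45.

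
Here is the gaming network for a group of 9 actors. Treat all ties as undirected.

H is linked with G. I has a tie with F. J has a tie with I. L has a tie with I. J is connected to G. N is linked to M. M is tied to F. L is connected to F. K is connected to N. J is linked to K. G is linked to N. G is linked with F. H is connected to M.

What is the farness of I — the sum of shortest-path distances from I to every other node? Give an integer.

Distances from I: F:1, G:2, H:3, J:1, K:2, L:1, M:2, N:3.
Sum = 1 + 2 + 3 + 1 + 2 + 1 + 2 + 3 = 15.

15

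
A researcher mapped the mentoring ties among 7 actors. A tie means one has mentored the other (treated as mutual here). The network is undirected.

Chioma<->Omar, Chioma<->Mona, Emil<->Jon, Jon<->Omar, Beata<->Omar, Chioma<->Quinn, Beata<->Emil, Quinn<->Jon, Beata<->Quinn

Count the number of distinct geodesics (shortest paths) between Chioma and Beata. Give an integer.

2

The shortest distance is 2. The length-2 paths are: Chioma–Omar–Beata; Chioma–Quinn–Beata.
That gives 2 distinct shortest paths.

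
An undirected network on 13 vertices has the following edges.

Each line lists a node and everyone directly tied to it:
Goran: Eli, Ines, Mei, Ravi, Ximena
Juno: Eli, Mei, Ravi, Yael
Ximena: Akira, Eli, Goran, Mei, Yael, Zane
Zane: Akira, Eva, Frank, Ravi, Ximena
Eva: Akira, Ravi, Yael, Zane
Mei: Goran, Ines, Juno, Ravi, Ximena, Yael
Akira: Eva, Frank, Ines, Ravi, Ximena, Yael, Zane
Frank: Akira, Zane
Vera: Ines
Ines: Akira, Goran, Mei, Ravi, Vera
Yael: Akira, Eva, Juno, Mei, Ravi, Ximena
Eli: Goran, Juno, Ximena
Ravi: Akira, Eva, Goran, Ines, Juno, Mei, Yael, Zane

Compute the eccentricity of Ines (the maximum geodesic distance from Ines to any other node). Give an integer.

2

Distances from Ines: Akira:1, Eli:2, Eva:2, Frank:2, Goran:1, Juno:2, Mei:1, Ravi:1, Vera:1, Ximena:2, Yael:2, Zane:2.
The largest is 2 (to Eli, Ximena, Yael, Juno, Zane, Eva, and Frank), so the eccentricity of Ines is 2.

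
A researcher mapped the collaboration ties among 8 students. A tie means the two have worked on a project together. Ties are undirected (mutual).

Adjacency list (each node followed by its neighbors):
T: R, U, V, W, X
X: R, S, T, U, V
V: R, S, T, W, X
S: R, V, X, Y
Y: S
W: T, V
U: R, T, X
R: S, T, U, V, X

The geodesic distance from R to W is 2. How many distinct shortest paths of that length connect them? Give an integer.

The shortest distance is 2. The length-2 paths are: R–T–W; R–V–W.
That gives 2 distinct shortest paths.

2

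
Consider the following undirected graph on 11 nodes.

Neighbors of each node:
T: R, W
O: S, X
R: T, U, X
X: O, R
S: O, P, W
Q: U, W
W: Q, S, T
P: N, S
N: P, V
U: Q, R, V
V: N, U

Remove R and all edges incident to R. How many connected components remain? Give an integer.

R's neighbors (T, U, and X) remain reachable from one another through other ties, so the rest of the network stays in one piece.

1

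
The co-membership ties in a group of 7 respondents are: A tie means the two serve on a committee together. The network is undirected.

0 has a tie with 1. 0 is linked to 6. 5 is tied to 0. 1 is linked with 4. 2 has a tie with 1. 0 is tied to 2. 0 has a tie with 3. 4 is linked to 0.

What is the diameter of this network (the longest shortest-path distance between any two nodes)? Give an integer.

2

Eccentricity of each node (its greatest distance to any other): 0:1, 1:2, 2:2, 3:2, 4:2, 5:2, 6:2.
The maximum eccentricity is 2, realized for instance by the pair 4–3 via 4 – 0 – 3. So the diameter is 2.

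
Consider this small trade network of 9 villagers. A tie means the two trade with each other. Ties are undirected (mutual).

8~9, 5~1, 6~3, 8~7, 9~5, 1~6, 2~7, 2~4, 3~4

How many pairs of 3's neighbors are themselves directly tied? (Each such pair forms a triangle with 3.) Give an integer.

3's neighbors are 4 and 6, but none of them are tied to each other, so no triangle contains 3.

0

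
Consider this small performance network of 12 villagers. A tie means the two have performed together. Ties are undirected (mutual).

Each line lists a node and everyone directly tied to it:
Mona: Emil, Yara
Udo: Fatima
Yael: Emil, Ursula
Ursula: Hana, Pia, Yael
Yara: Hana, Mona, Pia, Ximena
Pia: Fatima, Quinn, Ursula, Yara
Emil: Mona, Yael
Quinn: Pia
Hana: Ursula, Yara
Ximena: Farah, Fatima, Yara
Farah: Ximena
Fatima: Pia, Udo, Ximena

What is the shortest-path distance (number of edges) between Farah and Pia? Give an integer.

3

One shortest route is Farah – Ximena – Yara – Pia, which uses 3 edges, and at distance 2 from Farah we only reach {Fatima, Yara}, which does not include Pia. So d(Farah,Pia) = 3.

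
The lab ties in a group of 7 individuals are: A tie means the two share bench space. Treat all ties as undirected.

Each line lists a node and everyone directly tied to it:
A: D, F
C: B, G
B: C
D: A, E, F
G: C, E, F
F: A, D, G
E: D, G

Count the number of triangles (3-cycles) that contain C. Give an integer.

0

C's neighbors are B and G, but none of them are tied to each other, so no triangle contains C.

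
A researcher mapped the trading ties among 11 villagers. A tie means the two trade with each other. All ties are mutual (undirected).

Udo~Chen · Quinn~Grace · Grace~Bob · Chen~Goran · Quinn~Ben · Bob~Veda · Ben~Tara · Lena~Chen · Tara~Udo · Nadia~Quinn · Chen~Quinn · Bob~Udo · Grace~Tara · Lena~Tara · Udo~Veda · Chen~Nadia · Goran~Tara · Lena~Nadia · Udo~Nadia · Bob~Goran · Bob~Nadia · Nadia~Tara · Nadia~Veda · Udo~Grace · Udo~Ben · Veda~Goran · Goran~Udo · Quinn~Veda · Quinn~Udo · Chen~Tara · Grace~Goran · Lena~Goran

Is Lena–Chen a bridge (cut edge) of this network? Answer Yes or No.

No

Even without that edge, Lena still reaches Chen via Lena – Goran – Chen, so the network stays connected. Not a bridge.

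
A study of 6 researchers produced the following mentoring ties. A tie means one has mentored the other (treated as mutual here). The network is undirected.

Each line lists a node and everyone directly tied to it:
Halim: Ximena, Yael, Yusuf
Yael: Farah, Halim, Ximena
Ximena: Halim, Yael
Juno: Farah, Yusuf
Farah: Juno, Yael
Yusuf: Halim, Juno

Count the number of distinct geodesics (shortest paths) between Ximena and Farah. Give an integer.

The shortest distance is 2, and the only length-2 path is Ximena–Yael–Farah. So there is exactly 1 shortest path.

1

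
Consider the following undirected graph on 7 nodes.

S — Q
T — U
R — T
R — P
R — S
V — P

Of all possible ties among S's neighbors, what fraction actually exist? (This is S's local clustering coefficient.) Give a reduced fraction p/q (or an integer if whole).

S's neighbors: Q and R (k = 2).
Possible neighbor pairs: C(2,2) = 1. Edges among them: none → e = 0.
Clustering(S) = 0/1.

0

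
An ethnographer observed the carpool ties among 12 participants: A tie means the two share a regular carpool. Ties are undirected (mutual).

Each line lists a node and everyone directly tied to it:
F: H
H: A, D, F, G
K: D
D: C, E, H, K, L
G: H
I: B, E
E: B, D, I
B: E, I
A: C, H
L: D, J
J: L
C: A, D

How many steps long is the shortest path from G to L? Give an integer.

3

One shortest route is G – H – D – L, which uses 3 edges, and at distance 2 from G we only reach {A, D, F}, which does not include L. So d(G,L) = 3.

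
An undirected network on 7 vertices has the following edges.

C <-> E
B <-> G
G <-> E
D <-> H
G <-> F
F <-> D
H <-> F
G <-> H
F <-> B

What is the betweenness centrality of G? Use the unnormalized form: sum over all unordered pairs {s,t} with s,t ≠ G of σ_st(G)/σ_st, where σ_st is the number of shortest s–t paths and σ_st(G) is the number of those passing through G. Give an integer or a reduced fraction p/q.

Pairs whose geodesics pass through G — C–F: 1; C–B: 1; C–H: 1; C–D: 2/2; E–F: 1; E–B: 1; E–H: 1; E–D: 2/2; B–H: 1/2.
All other pairs contribute 0.
Summing the contributions gives betweenness(G) = 17/2.

17/2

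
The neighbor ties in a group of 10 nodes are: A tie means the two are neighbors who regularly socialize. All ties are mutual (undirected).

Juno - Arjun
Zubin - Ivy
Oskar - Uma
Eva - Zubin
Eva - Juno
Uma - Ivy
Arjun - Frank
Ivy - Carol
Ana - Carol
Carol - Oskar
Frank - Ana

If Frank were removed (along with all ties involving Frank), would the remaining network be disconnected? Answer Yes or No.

Even without Frank, every remaining node can still reach every other (the residual graph is connected), so Frank is not a cut vertex.

No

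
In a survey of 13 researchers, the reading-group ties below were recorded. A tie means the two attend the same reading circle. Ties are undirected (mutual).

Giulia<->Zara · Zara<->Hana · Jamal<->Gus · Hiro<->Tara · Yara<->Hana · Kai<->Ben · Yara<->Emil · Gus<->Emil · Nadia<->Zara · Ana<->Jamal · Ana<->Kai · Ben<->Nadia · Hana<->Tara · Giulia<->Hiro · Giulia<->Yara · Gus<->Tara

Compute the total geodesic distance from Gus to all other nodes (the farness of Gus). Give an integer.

28

Distances from Gus: Ana:2, Ben:4, Emil:1, Giulia:3, Hana:2, Hiro:2, Jamal:1, Kai:3, Nadia:4, Tara:1, Yara:2, Zara:3.
Sum = 2 + 4 + 1 + 3 + 2 + 2 + 1 + 3 + 4 + 1 + 2 + 3 = 28.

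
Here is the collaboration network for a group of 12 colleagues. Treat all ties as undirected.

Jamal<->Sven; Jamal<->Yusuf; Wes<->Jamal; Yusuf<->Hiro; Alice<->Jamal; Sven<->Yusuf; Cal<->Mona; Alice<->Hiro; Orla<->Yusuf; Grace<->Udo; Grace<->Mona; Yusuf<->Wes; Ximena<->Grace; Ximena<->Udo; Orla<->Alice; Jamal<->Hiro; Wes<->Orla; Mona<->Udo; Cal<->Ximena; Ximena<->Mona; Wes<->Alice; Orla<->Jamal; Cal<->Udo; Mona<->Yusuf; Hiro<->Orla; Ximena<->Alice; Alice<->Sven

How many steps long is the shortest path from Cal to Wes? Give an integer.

3

One shortest route is Cal – Ximena – Alice – Wes, which uses 3 edges, and at distance 2 from Cal we only reach {Alice, Grace, Yusuf}, which does not include Wes. So d(Cal,Wes) = 3.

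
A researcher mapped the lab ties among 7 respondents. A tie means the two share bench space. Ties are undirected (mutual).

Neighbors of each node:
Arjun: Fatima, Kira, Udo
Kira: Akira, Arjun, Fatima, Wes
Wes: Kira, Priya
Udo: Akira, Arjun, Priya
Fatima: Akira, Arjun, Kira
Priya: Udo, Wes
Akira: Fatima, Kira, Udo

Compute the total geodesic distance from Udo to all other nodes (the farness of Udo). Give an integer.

9

Distances from Udo: Akira:1, Arjun:1, Fatima:2, Kira:2, Priya:1, Wes:2.
Sum = 1 + 1 + 2 + 2 + 1 + 2 = 9.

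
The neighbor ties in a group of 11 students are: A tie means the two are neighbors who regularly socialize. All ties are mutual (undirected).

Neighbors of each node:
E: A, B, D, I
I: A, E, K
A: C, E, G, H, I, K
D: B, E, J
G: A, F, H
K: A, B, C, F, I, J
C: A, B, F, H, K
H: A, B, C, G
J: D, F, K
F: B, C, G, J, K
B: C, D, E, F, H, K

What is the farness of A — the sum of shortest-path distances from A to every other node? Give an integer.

Distances from A: B:2, C:1, D:2, E:1, F:2, G:1, H:1, I:1, J:2, K:1.
Sum = 2 + 1 + 2 + 1 + 2 + 1 + 1 + 1 + 2 + 1 = 14.

14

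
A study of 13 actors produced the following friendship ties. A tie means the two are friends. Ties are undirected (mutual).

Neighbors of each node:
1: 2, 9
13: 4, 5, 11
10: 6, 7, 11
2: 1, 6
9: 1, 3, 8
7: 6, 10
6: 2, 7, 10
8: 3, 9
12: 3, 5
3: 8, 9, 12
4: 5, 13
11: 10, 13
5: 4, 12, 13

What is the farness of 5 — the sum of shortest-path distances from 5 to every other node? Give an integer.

Distances from 5: 1:4, 2:5, 3:2, 4:1, 6:4, 7:4, 8:3, 9:3, 10:3, 11:2, 12:1, 13:1.
Sum = 4 + 5 + 2 + 1 + 4 + 4 + 3 + 3 + 3 + 2 + 1 + 1 = 33.

33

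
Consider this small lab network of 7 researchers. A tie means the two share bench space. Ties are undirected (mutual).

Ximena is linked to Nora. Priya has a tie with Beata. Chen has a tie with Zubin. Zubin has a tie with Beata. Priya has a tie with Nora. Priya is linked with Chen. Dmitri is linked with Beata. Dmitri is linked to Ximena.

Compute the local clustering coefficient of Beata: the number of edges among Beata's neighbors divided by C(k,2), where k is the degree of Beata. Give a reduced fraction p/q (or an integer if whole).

Beata's neighbors: Dmitri, Priya, and Zubin (k = 3).
Possible neighbor pairs: C(3,2) = 3. Edges among them: none → e = 0.
Clustering(Beata) = 0/3 = 0.

0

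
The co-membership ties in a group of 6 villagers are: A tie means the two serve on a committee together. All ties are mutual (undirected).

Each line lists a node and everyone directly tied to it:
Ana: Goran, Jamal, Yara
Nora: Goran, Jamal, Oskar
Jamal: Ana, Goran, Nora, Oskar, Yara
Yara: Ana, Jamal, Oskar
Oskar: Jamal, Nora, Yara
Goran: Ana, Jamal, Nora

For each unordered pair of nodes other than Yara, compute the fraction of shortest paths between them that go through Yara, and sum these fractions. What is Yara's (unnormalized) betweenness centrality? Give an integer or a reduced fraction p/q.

Pairs whose geodesics pass through Yara — Ana–Oskar: 1/2.
All other pairs contribute 0.
Summing the contributions gives betweenness(Yara) = 1/2.

1/2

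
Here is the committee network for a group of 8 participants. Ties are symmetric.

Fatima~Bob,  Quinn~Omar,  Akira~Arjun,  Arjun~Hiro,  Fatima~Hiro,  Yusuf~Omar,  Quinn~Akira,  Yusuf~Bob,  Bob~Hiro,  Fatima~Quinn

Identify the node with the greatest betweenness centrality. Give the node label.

Unnormalized betweenness of each node: Akira:2, Arjun:3/2, Bob:7/2, Fatima:3, Hiro:7/2, Omar:2, Quinn:6, Yusuf:3/2.
Quinn has the largest value, 6, making it the main broker — the node through which the most shortest paths run.

Quinn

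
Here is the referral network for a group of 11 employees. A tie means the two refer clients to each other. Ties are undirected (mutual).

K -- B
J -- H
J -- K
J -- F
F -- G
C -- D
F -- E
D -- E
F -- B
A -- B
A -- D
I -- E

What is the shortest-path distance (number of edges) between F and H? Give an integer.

2

One shortest route is F – J – H, which uses 2 edges, and F and H are not directly tied, so nothing shorter exists. So d(F,H) = 2.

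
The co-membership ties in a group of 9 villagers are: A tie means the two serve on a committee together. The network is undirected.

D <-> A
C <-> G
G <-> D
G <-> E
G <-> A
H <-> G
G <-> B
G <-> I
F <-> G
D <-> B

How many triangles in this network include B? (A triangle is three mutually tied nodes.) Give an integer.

1

B's neighbors: D and G.
Neighbor pairs that are themselves tied: B–D–G. Each forms one triangle with B, for 1 in total.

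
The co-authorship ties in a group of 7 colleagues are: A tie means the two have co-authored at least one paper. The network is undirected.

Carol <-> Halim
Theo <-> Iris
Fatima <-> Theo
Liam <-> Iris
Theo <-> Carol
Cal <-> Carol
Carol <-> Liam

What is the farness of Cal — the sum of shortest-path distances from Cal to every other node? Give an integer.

13

Distances from Cal: Carol:1, Fatima:3, Halim:2, Iris:3, Liam:2, Theo:2.
Sum = 1 + 3 + 2 + 3 + 2 + 2 = 13.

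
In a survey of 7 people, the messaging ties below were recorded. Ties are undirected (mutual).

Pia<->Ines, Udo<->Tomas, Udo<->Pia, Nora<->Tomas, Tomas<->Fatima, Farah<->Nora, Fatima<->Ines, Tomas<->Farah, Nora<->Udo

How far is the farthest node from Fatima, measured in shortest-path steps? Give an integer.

Distances from Fatima: Farah:2, Ines:1, Nora:2, Pia:2, Tomas:1, Udo:2.
The largest is 2 (to Udo, Nora, Farah, and Pia), so the eccentricity of Fatima is 2.

2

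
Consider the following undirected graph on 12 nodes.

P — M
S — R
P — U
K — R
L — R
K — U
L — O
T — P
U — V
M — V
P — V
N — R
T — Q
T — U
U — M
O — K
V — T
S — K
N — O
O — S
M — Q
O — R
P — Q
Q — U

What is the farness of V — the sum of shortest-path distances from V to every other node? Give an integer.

25

Distances from V: K:2, L:4, M:1, N:4, O:3, P:1, Q:2, R:3, S:3, T:1, U:1.
Sum = 2 + 4 + 1 + 4 + 3 + 1 + 2 + 3 + 3 + 1 + 1 = 25.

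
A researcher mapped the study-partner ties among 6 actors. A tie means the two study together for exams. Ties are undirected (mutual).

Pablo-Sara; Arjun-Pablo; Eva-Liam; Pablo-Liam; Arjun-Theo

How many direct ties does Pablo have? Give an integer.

3

Pablo is directly tied to Arjun, Liam, and Sara. That is 3 neighbors, so the degree of Pablo is 3.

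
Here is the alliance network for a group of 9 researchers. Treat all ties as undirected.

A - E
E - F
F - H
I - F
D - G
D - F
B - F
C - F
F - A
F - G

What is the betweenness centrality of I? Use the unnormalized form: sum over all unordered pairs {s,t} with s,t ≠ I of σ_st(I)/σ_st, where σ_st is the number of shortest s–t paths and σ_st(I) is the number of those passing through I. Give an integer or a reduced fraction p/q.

0

No shortest path between any pair of other nodes passes through I.
Summing the contributions gives betweenness(I) = 0.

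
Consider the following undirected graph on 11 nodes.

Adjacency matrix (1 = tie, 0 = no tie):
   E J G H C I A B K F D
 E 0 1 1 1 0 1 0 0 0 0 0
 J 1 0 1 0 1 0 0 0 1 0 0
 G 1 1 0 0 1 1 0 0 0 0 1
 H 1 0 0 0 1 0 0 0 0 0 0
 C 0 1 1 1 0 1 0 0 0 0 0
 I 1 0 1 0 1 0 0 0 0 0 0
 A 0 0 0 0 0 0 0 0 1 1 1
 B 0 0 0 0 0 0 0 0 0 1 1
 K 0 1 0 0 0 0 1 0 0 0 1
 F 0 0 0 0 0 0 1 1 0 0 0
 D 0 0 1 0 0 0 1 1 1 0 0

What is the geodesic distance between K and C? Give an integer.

2

One shortest route is K – J – C, which uses 2 edges, and K and C are not directly tied, so nothing shorter exists. So d(K,C) = 2.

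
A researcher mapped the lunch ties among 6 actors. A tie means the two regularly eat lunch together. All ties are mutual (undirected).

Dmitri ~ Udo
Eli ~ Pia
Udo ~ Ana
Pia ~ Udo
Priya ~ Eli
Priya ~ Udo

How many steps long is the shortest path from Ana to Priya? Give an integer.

2

One shortest route is Ana – Udo – Priya, which uses 2 edges, and Ana and Priya are not directly tied, so nothing shorter exists. So d(Ana,Priya) = 2.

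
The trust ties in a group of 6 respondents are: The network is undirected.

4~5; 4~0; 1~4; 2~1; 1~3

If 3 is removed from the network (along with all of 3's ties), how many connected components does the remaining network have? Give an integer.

1

3's neighbors (1) remain reachable from one another through other ties, so the rest of the network stays in one piece.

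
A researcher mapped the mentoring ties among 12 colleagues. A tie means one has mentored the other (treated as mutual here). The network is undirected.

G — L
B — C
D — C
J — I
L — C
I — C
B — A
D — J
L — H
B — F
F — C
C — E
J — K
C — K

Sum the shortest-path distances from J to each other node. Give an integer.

29

Distances from J: A:4, B:3, C:2, D:1, E:3, F:3, G:4, H:4, I:1, K:1, L:3.
Sum = 4 + 3 + 2 + 1 + 3 + 3 + 4 + 4 + 1 + 1 + 3 = 29.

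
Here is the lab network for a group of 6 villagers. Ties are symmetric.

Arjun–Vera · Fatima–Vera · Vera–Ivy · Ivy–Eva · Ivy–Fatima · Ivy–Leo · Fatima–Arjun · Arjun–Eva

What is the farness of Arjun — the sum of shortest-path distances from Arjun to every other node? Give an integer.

Distances from Arjun: Eva:1, Fatima:1, Ivy:2, Leo:3, Vera:1.
Sum = 1 + 1 + 2 + 3 + 1 = 8.

8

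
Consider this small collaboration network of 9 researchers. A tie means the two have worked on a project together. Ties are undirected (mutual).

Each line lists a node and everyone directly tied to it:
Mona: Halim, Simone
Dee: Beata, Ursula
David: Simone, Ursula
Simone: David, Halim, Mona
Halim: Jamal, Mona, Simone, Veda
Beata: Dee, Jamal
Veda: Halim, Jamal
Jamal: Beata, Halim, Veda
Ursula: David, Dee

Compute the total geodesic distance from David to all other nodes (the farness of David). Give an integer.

Distances from David: Beata:3, Dee:2, Halim:2, Jamal:3, Mona:2, Simone:1, Ursula:1, Veda:3.
Sum = 3 + 2 + 2 + 3 + 2 + 1 + 1 + 3 = 17.

17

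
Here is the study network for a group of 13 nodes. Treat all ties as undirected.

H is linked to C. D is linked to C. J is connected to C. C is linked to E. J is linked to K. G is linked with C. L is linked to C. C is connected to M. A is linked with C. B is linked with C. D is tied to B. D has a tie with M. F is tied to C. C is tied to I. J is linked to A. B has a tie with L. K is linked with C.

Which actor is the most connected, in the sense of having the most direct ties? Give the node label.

C

Degrees — A:2, B:3, C:12, D:3, E:1, F:1, G:1, H:1, I:1, J:3, K:2, L:2, M:2.
The maximum is 12, attained only by C.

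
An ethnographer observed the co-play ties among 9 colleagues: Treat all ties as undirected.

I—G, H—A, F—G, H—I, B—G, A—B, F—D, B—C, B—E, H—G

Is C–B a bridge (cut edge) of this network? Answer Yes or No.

Yes

Without the C–B edge there is no alternate route between C and B, so the network disconnects. It is a bridge.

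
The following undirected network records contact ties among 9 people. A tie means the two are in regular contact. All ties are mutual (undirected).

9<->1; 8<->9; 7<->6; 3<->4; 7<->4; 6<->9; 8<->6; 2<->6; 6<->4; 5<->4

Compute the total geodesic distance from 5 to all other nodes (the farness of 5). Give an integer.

20

Distances from 5: 1:4, 2:3, 3:2, 4:1, 6:2, 7:2, 8:3, 9:3.
Sum = 4 + 3 + 2 + 1 + 2 + 2 + 3 + 3 = 20.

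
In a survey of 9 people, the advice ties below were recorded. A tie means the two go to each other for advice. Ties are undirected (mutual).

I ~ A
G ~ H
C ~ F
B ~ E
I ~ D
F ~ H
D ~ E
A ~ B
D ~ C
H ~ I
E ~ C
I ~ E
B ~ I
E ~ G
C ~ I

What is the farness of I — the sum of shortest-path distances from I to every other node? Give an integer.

Distances from I: A:1, B:1, C:1, D:1, E:1, F:2, G:2, H:1.
Sum = 1 + 1 + 1 + 1 + 1 + 2 + 2 + 1 = 10.

10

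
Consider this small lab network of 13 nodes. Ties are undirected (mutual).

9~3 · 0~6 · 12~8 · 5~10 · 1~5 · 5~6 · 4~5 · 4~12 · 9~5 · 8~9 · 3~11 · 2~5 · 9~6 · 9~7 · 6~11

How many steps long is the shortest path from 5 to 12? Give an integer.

One shortest route is 5 – 4 – 12, which uses 2 edges, and 5 and 12 are not directly tied, so nothing shorter exists. So d(5,12) = 2.

2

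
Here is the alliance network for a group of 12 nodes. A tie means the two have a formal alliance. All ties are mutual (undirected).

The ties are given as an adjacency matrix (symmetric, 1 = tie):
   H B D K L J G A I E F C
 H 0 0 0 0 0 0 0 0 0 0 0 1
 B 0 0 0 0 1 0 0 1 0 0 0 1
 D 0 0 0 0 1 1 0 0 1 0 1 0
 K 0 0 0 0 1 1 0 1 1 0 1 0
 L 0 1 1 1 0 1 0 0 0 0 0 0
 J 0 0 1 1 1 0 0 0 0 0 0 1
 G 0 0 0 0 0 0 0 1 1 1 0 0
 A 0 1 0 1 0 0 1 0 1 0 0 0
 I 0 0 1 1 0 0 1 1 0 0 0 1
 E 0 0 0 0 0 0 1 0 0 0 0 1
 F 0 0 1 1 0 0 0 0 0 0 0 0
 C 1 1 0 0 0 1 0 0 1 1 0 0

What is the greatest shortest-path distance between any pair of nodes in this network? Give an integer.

4

Eccentricity of each node (its greatest distance to any other): A:3, B:3, C:3, D:3, E:4, F:4, G:3, H:4, I:2, J:3, K:3, L:3.
The maximum eccentricity is 4, realized for instance by the pair H–F via H – C – I – D – F. So the diameter is 4.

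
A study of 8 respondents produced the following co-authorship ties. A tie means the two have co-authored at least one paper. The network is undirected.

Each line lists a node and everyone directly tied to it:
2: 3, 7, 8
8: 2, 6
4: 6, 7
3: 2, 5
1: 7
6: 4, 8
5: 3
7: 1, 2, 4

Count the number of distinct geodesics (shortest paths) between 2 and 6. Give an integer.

1

The shortest distance is 2, and the only length-2 path is 2–8–6. So there is exactly 1 shortest path.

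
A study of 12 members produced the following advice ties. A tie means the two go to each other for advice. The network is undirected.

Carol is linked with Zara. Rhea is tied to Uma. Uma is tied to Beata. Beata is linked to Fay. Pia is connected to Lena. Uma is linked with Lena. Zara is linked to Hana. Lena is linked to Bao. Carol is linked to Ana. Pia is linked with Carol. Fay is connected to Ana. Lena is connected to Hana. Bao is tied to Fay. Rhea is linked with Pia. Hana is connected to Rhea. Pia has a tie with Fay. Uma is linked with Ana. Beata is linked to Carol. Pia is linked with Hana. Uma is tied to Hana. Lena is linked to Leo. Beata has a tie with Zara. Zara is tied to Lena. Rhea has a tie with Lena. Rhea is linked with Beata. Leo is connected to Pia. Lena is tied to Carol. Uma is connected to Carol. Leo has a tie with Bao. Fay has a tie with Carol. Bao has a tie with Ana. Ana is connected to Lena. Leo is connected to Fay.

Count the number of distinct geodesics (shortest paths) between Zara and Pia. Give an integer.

The shortest distance is 2. The length-2 paths are: Zara–Hana–Pia; Zara–Carol–Pia; Zara–Lena–Pia.
That gives 3 distinct shortest paths.

3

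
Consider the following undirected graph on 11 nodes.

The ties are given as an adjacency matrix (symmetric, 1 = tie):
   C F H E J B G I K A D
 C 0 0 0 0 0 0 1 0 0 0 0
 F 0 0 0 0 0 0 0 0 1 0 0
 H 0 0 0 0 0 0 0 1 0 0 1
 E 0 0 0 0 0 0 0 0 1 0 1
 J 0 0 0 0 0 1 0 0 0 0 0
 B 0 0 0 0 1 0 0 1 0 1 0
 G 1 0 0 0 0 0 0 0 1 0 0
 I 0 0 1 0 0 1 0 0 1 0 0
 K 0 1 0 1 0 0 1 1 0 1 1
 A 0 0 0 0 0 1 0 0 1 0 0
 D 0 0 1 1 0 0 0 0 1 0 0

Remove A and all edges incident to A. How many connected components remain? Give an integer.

A's neighbors (B and K) remain reachable from one another through other ties, so the rest of the network stays in one piece.

1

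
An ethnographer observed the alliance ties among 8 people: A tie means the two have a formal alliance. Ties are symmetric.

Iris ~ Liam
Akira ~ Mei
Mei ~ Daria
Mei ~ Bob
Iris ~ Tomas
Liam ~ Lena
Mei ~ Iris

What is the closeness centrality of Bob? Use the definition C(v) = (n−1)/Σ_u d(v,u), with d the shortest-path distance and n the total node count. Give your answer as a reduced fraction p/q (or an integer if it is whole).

Distances from Bob: Akira:2, Daria:2, Iris:2, Lena:4, Liam:3, Mei:1, Tomas:3. Sum = 17.
n = 8, so closeness = 7/17.

7/17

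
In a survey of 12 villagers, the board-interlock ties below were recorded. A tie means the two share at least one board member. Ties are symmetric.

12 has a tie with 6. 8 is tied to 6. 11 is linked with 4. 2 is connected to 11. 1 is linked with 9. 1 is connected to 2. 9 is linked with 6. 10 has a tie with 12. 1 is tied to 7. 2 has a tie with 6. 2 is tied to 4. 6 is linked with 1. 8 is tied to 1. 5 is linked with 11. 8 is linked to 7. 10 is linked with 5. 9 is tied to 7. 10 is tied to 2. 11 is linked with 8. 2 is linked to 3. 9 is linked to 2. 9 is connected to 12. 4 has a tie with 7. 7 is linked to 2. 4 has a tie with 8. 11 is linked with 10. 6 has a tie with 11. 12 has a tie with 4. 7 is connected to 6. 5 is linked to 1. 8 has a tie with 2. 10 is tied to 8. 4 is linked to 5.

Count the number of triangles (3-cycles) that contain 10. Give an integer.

4

10's neighbors: 2, 5, 8, 11, and 12.
Neighbor pairs that are themselves tied: 10–2–8; 10–2–11; 10–5–11; 10–8–11. Each forms one triangle with 10, for 4 in total.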